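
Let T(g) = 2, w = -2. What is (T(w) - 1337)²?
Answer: 1782225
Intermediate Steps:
(T(w) - 1337)² = (2 - 1337)² = (-1335)² = 1782225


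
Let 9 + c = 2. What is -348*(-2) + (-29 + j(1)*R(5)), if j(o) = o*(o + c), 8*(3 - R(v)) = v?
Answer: 2611/4 ≈ 652.75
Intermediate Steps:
c = -7 (c = -9 + 2 = -7)
R(v) = 3 - v/8
j(o) = o*(-7 + o) (j(o) = o*(o - 7) = o*(-7 + o))
-348*(-2) + (-29 + j(1)*R(5)) = -348*(-2) + (-29 + (1*(-7 + 1))*(3 - ⅛*5)) = 696 + (-29 + (1*(-6))*(3 - 5/8)) = 696 + (-29 - 6*19/8) = 696 + (-29 - 57/4) = 696 - 173/4 = 2611/4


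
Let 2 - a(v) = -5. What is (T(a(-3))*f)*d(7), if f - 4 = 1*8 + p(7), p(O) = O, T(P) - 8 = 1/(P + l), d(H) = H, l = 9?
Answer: 17157/16 ≈ 1072.3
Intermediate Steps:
a(v) = 7 (a(v) = 2 - 1*(-5) = 2 + 5 = 7)
T(P) = 8 + 1/(9 + P) (T(P) = 8 + 1/(P + 9) = 8 + 1/(9 + P))
f = 19 (f = 4 + (1*8 + 7) = 4 + (8 + 7) = 4 + 15 = 19)
(T(a(-3))*f)*d(7) = (((73 + 8*7)/(9 + 7))*19)*7 = (((73 + 56)/16)*19)*7 = (((1/16)*129)*19)*7 = ((129/16)*19)*7 = (2451/16)*7 = 17157/16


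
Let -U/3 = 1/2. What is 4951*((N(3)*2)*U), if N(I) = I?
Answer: -44559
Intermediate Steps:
U = -3/2 ≈ -1.5000
4951*((N(3)*2)*U) = 4951*((3*2)*(-3/2)) = 4951*(6*(-3/2)) = 4951*(-9) = -44559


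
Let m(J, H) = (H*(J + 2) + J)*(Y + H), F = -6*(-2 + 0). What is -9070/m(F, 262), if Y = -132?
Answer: -907/47840 ≈ -0.018959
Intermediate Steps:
F = 12 (F = -6*(-2) = 12)
m(J, H) = (-132 + H)*(J + H*(2 + J)) (m(J, H) = (H*(J + 2) + J)*(-132 + H) = (H*(2 + J) + J)*(-132 + H) = (J + H*(2 + J))*(-132 + H) = (-132 + H)*(J + H*(2 + J)))
-9070/m(F, 262) = -9070/(-264*262 - 132*12 + 2*262² + 12*262² - 131*262*12) = -9070/(-69168 - 1584 + 2*68644 + 12*68644 - 411864) = -9070/(-69168 - 1584 + 137288 + 823728 - 411864) = -9070/478400 = -9070*1/478400 = -907/47840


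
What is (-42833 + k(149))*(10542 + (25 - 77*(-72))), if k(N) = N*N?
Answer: -332402152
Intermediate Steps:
k(N) = N**2
(-42833 + k(149))*(10542 + (25 - 77*(-72))) = (-42833 + 149**2)*(10542 + (25 - 77*(-72))) = (-42833 + 22201)*(10542 + (25 + 5544)) = -20632*(10542 + 5569) = -20632*16111 = -332402152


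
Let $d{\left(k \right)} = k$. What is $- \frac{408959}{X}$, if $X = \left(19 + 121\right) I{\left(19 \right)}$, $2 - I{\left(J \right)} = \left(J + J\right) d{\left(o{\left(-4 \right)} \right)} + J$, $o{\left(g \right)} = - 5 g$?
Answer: $\frac{408959}{108780} \approx 3.7595$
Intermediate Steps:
$I{\left(J \right)} = 2 - 41 J$ ($I{\left(J \right)} = 2 - \left(\left(J + J\right) \left(\left(-5\right) \left(-4\right)\right) + J\right) = 2 - \left(2 J 20 + J\right) = 2 - \left(40 J + J\right) = 2 - 41 J$)
$X = -108780$ ($X = \left(19 + 121\right) \left(2 - 779\right) = 140 \left(2 - 779\right) = 140 \left(-777\right) = -108780$)
$- \frac{408959}{X} = - \frac{408959}{-108780} = \left(-408959\right) \left(- \frac{1}{108780}\right) = \frac{408959}{108780}$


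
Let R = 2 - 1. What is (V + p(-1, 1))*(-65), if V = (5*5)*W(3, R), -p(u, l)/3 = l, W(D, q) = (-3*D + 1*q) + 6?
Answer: 3445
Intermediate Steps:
R = 1
W(D, q) = 6 + q - 3*D (W(D, q) = (-3*D + q) + 6 = (q - 3*D) + 6 = 6 + q - 3*D)
p(u, l) = -3*l
V = -50 (V = (5*5)*(6 + 1 - 3*3) = 25*(6 + 1 - 9) = 25*(-2) = -50)
(V + p(-1, 1))*(-65) = (-50 - 3*1)*(-65) = (-50 - 3)*(-65) = -53*(-65) = 3445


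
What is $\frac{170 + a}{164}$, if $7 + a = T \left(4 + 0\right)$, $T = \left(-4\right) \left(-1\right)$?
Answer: $\frac{179}{164} \approx 1.0915$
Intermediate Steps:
$T = 4$
$a = 9$ ($a = -7 + 4 \left(4 + 0\right) = -7 + 4 \cdot 4 = -7 + 16 = 9$)
$\frac{170 + a}{164} = \frac{170 + 9}{164} = 179 \cdot \frac{1}{164} = \frac{179}{164}$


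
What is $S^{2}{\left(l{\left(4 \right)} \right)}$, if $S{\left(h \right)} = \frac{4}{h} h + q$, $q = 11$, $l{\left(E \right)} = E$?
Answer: $225$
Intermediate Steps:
$S{\left(h \right)} = 15$ ($S{\left(h \right)} = \frac{4}{h} h + 11 = 4 + 11 = 15$)
$S^{2}{\left(l{\left(4 \right)} \right)} = 15^{2} = 225$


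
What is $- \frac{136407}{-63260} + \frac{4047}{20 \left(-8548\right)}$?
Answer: $\frac{230641275}{108149296} \approx 2.1326$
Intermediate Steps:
$- \frac{136407}{-63260} + \frac{4047}{20 \left(-8548\right)} = \left(-136407\right) \left(- \frac{1}{63260}\right) + \frac{4047}{-170960} = \frac{136407}{63260} + 4047 \left(- \frac{1}{170960}\right) = \frac{136407}{63260} - \frac{4047}{170960} = \frac{230641275}{108149296}$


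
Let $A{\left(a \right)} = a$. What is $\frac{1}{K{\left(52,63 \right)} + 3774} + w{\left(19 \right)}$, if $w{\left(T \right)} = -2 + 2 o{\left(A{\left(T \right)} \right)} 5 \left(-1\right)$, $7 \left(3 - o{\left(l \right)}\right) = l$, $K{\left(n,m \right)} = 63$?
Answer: $- \frac{130451}{26859} \approx -4.8569$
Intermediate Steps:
$o{\left(l \right)} = 3 - \frac{l}{7}$
$w{\left(T \right)} = -32 + \frac{10 T}{7}$ ($w{\left(T \right)} = -2 + 2 \left(3 - \frac{T}{7}\right) 5 \left(-1\right) = -2 + \left(6 - \frac{2 T}{7}\right) 5 \left(-1\right) = -2 + \left(30 - \frac{10 T}{7}\right) \left(-1\right) = -2 + \left(-30 + \frac{10 T}{7}\right) = -32 + \frac{10 T}{7}$)
$\frac{1}{K{\left(52,63 \right)} + 3774} + w{\left(19 \right)} = \frac{1}{63 + 3774} + \left(-32 + \frac{10}{7} \cdot 19\right) = \frac{1}{3837} + \left(-32 + \frac{190}{7}\right) = \frac{1}{3837} - \frac{34}{7} = - \frac{130451}{26859}$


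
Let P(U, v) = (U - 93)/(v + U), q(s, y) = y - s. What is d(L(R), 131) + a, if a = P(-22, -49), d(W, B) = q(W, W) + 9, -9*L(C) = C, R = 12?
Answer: 754/71 ≈ 10.620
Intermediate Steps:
L(C) = -C/9
d(W, B) = 9 (d(W, B) = (W - W) + 9 = 0 + 9 = 9)
P(U, v) = (-93 + U)/(U + v)
a = 115/71 (a = (-93 - 22)/(-22 - 49) = -115/(-71) = -1/71*(-115) = 115/71 ≈ 1.6197)
d(L(R), 131) + a = 9 + 115/71 = 754/71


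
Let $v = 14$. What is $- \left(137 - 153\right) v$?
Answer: $224$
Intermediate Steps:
$- \left(137 - 153\right) v = - \left(137 - 153\right) 14 = - \left(-16\right) 14 = \left(-1\right) \left(-224\right) = 224$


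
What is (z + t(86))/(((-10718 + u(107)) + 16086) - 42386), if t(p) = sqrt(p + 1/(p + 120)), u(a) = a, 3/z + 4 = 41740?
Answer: -1/513505832 - sqrt(3649702)/7603666 ≈ -0.00025125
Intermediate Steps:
z = 1/13912 (z = 3/(-4 + 41740) = 3/41736 = 3*(1/41736) = 1/13912 ≈ 7.1880e-5)
t(p) = sqrt(p + 1/(120 + p))
(z + t(86))/(((-10718 + u(107)) + 16086) - 42386) = (1/13912 + sqrt((1 + 86*(120 + 86))/(120 + 86)))/(((-10718 + 107) + 16086) - 42386) = (1/13912 + sqrt((1 + 86*206)/206))/((-10611 + 16086) - 42386) = (1/13912 + sqrt((1 + 17716)/206))/(5475 - 42386) = (1/13912 + sqrt((1/206)*17717))/(-36911) = (1/13912 + sqrt(17717/206))*(-1/36911) = (1/13912 + sqrt(3649702)/206)*(-1/36911) = -1/513505832 - sqrt(3649702)/7603666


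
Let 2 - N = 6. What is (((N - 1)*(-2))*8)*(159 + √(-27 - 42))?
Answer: 12720 + 80*I*√69 ≈ 12720.0 + 664.53*I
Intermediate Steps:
N = -4 (N = 2 - 1*6 = 2 - 6 = -4)
(((N - 1)*(-2))*8)*(159 + √(-27 - 42)) = (((-4 - 1)*(-2))*8)*(159 + √(-27 - 42)) = (-5*(-2)*8)*(159 + √(-69)) = (10*8)*(159 + I*√69) = 80*(159 + I*√69) = 12720 + 80*I*√69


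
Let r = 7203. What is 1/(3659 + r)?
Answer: 1/10862 ≈ 9.2064e-5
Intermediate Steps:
1/(3659 + r) = 1/(3659 + 7203) = 1/10862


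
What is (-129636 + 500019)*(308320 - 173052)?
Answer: 50100967644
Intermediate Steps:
(-129636 + 500019)*(308320 - 173052) = 370383*135268 = 50100967644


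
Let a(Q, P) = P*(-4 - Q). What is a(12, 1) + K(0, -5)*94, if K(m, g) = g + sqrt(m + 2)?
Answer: -486 + 94*sqrt(2) ≈ -353.06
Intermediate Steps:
K(m, g) = g + sqrt(2 + m)
a(12, 1) + K(0, -5)*94 = -1*1*(4 + 12) + (-5 + sqrt(2 + 0))*94 = -1*1*16 + (-5 + sqrt(2))*94 = -16 + (-470 + 94*sqrt(2)) = -486 + 94*sqrt(2)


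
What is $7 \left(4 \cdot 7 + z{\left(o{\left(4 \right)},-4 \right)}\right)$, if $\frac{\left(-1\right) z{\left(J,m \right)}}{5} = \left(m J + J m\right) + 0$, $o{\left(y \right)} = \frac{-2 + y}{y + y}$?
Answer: $266$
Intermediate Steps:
$o{\left(y \right)} = \frac{-2 + y}{2 y}$
$z{\left(J,m \right)} = - 10 J m$ ($z{\left(J,m \right)} = - 5 \left(\left(m J + J m\right) + 0\right) = - 5 \left(\left(J m + J m\right) + 0\right) = - 5 \left(2 J m + 0\right) = - 5 \cdot 2 J m = - 10 J m$)
$7 \left(4 \cdot 7 + z{\left(o{\left(4 \right)},-4 \right)}\right) = 7 \left(4 \cdot 7 - 10 \frac{-2 + 4}{2 \cdot 4} \left(-4\right)\right) = 7 \left(28 - 10 \cdot \frac{1}{2} \cdot \frac{1}{4} \cdot 2 \left(-4\right)\right) = 7 \left(28 - \frac{5}{2} \left(-4\right)\right) = 7 \left(28 + 10\right) = 7 \cdot 38 = 266$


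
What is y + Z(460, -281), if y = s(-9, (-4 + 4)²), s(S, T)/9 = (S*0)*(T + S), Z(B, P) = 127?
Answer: 127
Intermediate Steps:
s(S, T) = 0 (s(S, T) = 9*((S*0)*(T + S)) = 9*(0*(S + T)) = 9*0 = 0)
y = 0
y + Z(460, -281) = 0 + 127 = 127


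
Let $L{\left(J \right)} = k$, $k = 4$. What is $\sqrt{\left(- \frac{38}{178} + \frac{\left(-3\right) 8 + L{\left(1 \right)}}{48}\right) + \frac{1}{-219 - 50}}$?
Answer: $\frac{11 i \sqrt{108093615}}{143646} \approx 0.79616 i$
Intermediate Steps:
$L{\left(J \right)} = 4$
$\sqrt{\left(- \frac{38}{178} + \frac{\left(-3\right) 8 + L{\left(1 \right)}}{48}\right) + \frac{1}{-219 - 50}} = \sqrt{\left(- \frac{38}{178} + \frac{\left(-3\right) 8 + 4}{48}\right) + \frac{1}{-219 - 50}} = \sqrt{\left(\left(-38\right) \frac{1}{178} + \left(-24 + 4\right) \frac{1}{48}\right) + \frac{1}{-269}} = \sqrt{\left(- \frac{19}{89} - \frac{5}{12}\right) - \frac{1}{269}} = \sqrt{- \frac{673}{1068} - \frac{1}{269}} = \sqrt{- \frac{182105}{287292}} = \frac{11 i \sqrt{108093615}}{143646}$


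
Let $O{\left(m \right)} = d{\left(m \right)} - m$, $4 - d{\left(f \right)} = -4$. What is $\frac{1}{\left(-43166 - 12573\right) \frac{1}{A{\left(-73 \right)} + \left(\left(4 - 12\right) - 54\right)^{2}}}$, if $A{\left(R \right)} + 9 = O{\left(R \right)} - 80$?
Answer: $- \frac{3836}{55739} \approx -0.068821$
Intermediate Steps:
$d{\left(f \right)} = 8$ ($d{\left(f \right)} = 4 - -4 = 4 + 4 = 8$)
$O{\left(m \right)} = 8 - m$
$A{\left(R \right)} = -81 - R$ ($A{\left(R \right)} = -9 - \left(72 + R\right) = -81 - R$)
$\frac{1}{\left(-43166 - 12573\right) \frac{1}{A{\left(-73 \right)} + \left(\left(4 - 12\right) - 54\right)^{2}}} = \frac{1}{\left(-43166 - 12573\right) \frac{1}{\left(-81 - -73\right) + \left(\left(4 - 12\right) - 54\right)^{2}}} = \frac{1}{\left(-55739\right) \frac{1}{\left(-81 + 73\right) + \left(\left(4 - 12\right) - 54\right)^{2}}} = \frac{1}{\left(-55739\right) \frac{1}{-8 + \left(-8 - 54\right)^{2}}} = \frac{1}{\left(-55739\right) \frac{1}{-8 + \left(-62\right)^{2}}} = \frac{1}{\left(-55739\right) \frac{1}{-8 + 3844}} = \frac{1}{\left(-55739\right) \frac{1}{3836}} = \frac{1}{- \frac{55739}{3836}} = - \frac{3836}{55739}$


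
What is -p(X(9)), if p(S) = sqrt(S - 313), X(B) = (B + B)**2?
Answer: -sqrt(11) ≈ -3.3166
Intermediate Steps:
X(B) = 4*B**2 (X(B) = (2*B)**2 = 4*B**2)
p(S) = sqrt(-313 + S)
-p(X(9)) = -sqrt(-313 + 4*9**2) = -sqrt(-313 + 4*81) = -sqrt(-313 + 324) = -sqrt(11)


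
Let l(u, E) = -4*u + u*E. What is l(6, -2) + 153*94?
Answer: 14346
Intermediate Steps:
l(u, E) = -4*u + E*u
l(6, -2) + 153*94 = 6*(-4 - 2) + 153*94 = 6*(-6) + 14382 = -36 + 14382 = 14346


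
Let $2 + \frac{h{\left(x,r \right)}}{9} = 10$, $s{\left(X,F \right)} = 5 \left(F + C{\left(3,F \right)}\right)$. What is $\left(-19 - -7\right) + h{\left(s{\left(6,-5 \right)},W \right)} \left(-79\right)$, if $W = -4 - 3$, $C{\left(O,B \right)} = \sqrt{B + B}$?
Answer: $-5700$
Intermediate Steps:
$C{\left(O,B \right)} = \sqrt{2} \sqrt{B}$ ($C{\left(O,B \right)} = \sqrt{2 B} = \sqrt{2} \sqrt{B}$)
$s{\left(X,F \right)} = 5 F + 5 \sqrt{2} \sqrt{F}$ ($s{\left(X,F \right)} = 5 \left(F + \sqrt{2} \sqrt{F}\right) = 5 F + 5 \sqrt{2} \sqrt{F}$)
$W = -7$ ($W = -4 - 3 = -7$)
$h{\left(x,r \right)} = 72$ ($h{\left(x,r \right)} = -18 + 9 \cdot 10 = -18 + 90 = 72$)
$\left(-19 - -7\right) + h{\left(s{\left(6,-5 \right)},W \right)} \left(-79\right) = \left(-19 - -7\right) + 72 \left(-79\right) = \left(-19 + 7\right) - 5688 = -12 - 5688 = -5700$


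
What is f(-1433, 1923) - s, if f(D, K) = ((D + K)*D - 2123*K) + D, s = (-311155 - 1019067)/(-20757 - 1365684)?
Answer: -6635690966434/1386441 ≈ -4.7861e+6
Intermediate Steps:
s = 1330222/1386441 (s = -1330222/(-1386441) = -1330222*(-1/1386441) = 1330222/1386441 ≈ 0.95945)
f(D, K) = D - 2123*K + D*(D + K) (f(D, K) = (D*(D + K) - 2123*K) + D = (-2123*K + D*(D + K)) + D = D - 2123*K + D*(D + K))
f(-1433, 1923) - s = (-1433 + (-1433)**2 - 2123*1923 - 1433*1923) - 1*1330222/1386441 = (-1433 + 2053489 - 4082529 - 2755659) - 1330222/1386441 = -4786132 - 1330222/1386441 = -6635690966434/1386441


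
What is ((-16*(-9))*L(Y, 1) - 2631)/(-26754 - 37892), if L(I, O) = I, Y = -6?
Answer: 3495/64646 ≈ 0.054064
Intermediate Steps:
((-16*(-9))*L(Y, 1) - 2631)/(-26754 - 37892) = (-16*(-9)*(-6) - 2631)/(-26754 - 37892) = (144*(-6) - 2631)/(-64646) = (-864 - 2631)*(-1/64646) = -3495*(-1/64646) = 3495/64646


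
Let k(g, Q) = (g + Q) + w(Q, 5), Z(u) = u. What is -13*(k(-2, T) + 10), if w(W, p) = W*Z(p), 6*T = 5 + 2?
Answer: -195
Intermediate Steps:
T = 7/6 (T = (5 + 2)/6 = (⅙)*7 = 7/6 ≈ 1.1667)
w(W, p) = W*p
k(g, Q) = g + 6*Q (k(g, Q) = (g + Q) + Q*5 = (Q + g) + 5*Q = g + 6*Q)
-13*(k(-2, T) + 10) = -13*((-2 + 6*(7/6)) + 10) = -13*((-2 + 7) + 10) = -13*(5 + 10) = -13*15 = -195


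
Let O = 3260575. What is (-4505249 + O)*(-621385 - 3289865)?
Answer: 4868231182500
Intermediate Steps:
(-4505249 + O)*(-621385 - 3289865) = (-4505249 + 3260575)*(-621385 - 3289865) = -1244674*(-3911250) = 4868231182500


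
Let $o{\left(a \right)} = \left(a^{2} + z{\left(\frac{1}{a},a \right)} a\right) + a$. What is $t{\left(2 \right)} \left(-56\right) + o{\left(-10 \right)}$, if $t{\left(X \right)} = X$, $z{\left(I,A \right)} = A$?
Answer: $78$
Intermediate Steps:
$o{\left(a \right)} = a + 2 a^{2}$ ($o{\left(a \right)} = \left(a^{2} + a a\right) + a = \left(a^{2} + a^{2}\right) + a = 2 a^{2} + a = a + 2 a^{2}$)
$t{\left(2 \right)} \left(-56\right) + o{\left(-10 \right)} = 2 \left(-56\right) - 10 \left(1 + 2 \left(-10\right)\right) = -112 - 10 \left(1 - 20\right) = -112 - -190 = -112 + 190 = 78$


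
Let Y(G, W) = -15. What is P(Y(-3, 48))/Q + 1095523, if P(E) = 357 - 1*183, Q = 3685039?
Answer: 4037044980571/3685039 ≈ 1.0955e+6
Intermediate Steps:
P(E) = 174 (P(E) = 357 - 183 = 174)
P(Y(-3, 48))/Q + 1095523 = 174/3685039 + 1095523 = 4037044980571/3685039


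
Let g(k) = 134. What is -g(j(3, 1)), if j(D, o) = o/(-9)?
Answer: -134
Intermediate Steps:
j(D, o) = -o/9 (j(D, o) = o*(-⅑) = -o/9)
-g(j(3, 1)) = -1*134 = -134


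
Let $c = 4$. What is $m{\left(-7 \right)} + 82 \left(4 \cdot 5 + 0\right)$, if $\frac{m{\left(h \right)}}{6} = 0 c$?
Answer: $1640$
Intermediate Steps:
$m{\left(h \right)} = 0$ ($m{\left(h \right)} = 6 \cdot 0 \cdot 4 = 6 \cdot 0 = 0$)
$m{\left(-7 \right)} + 82 \left(4 \cdot 5 + 0\right) = 0 + 82 \left(4 \cdot 5 + 0\right) = 0 + 82 \left(20 + 0\right) = 0 + 82 \cdot 20 = 0 + 1640 = 1640$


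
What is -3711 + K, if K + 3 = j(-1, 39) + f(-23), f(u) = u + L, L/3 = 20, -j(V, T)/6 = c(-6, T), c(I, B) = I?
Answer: -3641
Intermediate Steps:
j(V, T) = 36 (j(V, T) = -6*(-6) = 36)
L = 60 (L = 3*20 = 60)
f(u) = 60 + u (f(u) = u + 60 = 60 + u)
K = 70 (K = -3 + (36 + (60 - 23)) = -3 + (36 + 37) = -3 + 73 = 70)
-3711 + K = -3711 + 70 = -3641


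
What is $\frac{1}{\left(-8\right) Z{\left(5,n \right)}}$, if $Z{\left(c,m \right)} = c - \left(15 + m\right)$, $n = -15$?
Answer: $- \frac{1}{40} \approx -0.025$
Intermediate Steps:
$Z{\left(c,m \right)} = -15 + c - m$
$\frac{1}{\left(-8\right) Z{\left(5,n \right)}} = \frac{1}{\left(-8\right) \left(-15 + 5 - -15\right)} = \frac{1}{\left(-8\right) \left(-15 + 5 + 15\right)} = \frac{1}{\left(-8\right) 5} = \frac{1}{-40} = - \frac{1}{40}$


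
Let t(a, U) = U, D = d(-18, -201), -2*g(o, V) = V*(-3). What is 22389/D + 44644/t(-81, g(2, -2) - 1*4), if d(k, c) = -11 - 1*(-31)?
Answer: -736157/140 ≈ -5258.3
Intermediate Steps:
g(o, V) = 3*V/2 (g(o, V) = -V*(-3)/2 = -(-3)*V/2 = 3*V/2)
d(k, c) = 20 (d(k, c) = -11 + 31 = 20)
D = 20
22389/D + 44644/t(-81, g(2, -2) - 1*4) = 22389/20 + 44644/((3/2)*(-2) - 1*4) = 22389*(1/20) + 44644/(-3 - 4) = 22389/20 + 44644/(-7) = 22389/20 + 44644*(-⅐) = 22389/20 - 44644/7 = -736157/140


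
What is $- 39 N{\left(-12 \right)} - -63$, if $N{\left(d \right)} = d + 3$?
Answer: $414$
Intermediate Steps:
$N{\left(d \right)} = 3 + d$
$- 39 N{\left(-12 \right)} - -63 = - 39 \left(3 - 12\right) - -63 = \left(-39\right) \left(-9\right) + 63 = 351 + 63 = 414$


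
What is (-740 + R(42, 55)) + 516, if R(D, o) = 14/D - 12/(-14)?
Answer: -4679/21 ≈ -222.81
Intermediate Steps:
R(D, o) = 6/7 + 14/D (R(D, o) = 14/D - 12*(-1/14) = 14/D + 6/7 = 6/7 + 14/D)
(-740 + R(42, 55)) + 516 = (-740 + (6/7 + 14/42)) + 516 = (-740 + (6/7 + 14*(1/42))) + 516 = (-740 + (6/7 + ⅓)) + 516 = (-740 + 25/21) + 516 = -15515/21 + 516 = -4679/21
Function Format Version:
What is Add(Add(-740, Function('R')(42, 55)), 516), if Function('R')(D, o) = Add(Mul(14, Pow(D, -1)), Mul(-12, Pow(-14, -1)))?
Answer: Rational(-4679, 21) ≈ -222.81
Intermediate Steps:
Function('R')(D, o) = Add(Rational(6, 7), Mul(14, Pow(D, -1))) (Function('R')(D, o) = Add(Mul(14, Pow(D, -1)), Mul(-12, Rational(-1, 14))) = Add(Mul(14, Pow(D, -1)), Rational(6, 7)) = Add(Rational(6, 7), Mul(14, Pow(D, -1))))
Add(Add(-740, Function('R')(42, 55)), 516) = Add(Add(-740, Add(Rational(6, 7), Mul(14, Pow(42, -1)))), 516) = Add(Add(-740, Add(Rational(6, 7), Mul(14, Rational(1, 42)))), 516) = Add(Add(-740, Add(Rational(6, 7), Rational(1, 3))), 516) = Add(Add(-740, Rational(25, 21)), 516) = Add(Rational(-15515, 21), 516) = Rational(-4679, 21)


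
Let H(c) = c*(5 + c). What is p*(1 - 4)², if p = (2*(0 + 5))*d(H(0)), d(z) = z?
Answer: 0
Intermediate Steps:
p = 0 (p = (2*(0 + 5))*(0*(5 + 0)) = (2*5)*(0*5) = 10*0 = 0)
p*(1 - 4)² = 0*(1 - 4)² = 0*(-3)² = 0*9 = 0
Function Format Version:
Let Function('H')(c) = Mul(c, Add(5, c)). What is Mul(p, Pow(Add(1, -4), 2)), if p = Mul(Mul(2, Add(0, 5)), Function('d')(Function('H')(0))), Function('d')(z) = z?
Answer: 0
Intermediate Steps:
p = 0 (p = Mul(Mul(2, Add(0, 5)), Mul(0, Add(5, 0))) = Mul(Mul(2, 5), Mul(0, 5)) = Mul(10, 0) = 0)
Mul(p, Pow(Add(1, -4), 2)) = Mul(0, Pow(Add(1, -4), 2)) = Mul(0, Pow(-3, 2)) = Mul(0, 9) = 0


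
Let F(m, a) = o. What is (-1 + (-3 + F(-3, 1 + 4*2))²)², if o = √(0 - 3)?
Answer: -83 - 60*I*√3 ≈ -83.0 - 103.92*I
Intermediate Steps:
o = I*√3 (o = √(-3) = I*√3 ≈ 1.732*I)
F(m, a) = I*√3
(-1 + (-3 + F(-3, 1 + 4*2))²)² = (-1 + (-3 + I*√3)²)²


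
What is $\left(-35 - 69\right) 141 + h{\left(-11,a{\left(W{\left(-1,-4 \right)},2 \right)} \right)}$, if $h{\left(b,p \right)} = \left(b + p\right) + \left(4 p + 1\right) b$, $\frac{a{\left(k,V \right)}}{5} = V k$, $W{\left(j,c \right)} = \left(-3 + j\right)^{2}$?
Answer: $-21566$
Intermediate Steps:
$a{\left(k,V \right)} = 5 V k$
$h{\left(b,p \right)} = b + p + b \left(1 + 4 p\right)$ ($h{\left(b,p \right)} = \left(b + p\right) + \left(1 + 4 p\right) b = \left(b + p\right) + b \left(1 + 4 p\right) = b + p + b \left(1 + 4 p\right)$)
$\left(-35 - 69\right) 141 + h{\left(-11,a{\left(W{\left(-1,-4 \right)},2 \right)} \right)} = \left(-35 - 69\right) 141 + \left(5 \cdot 2 \left(-3 - 1\right)^{2} + 2 \left(-11\right) + 4 \left(-11\right) 5 \cdot 2 \left(-3 - 1\right)^{2}\right) = \left(-35 - 69\right) 141 + \left(5 \cdot 2 \left(-4\right)^{2} - 22 + 4 \left(-11\right) 5 \cdot 2 \left(-4\right)^{2}\right) = \left(-104\right) 141 + \left(5 \cdot 2 \cdot 16 - 22 + 4 \left(-11\right) 5 \cdot 2 \cdot 16\right) = -14664 + \left(160 - 22 + 4 \left(-11\right) 160\right) = -14664 - 6902 = -21566$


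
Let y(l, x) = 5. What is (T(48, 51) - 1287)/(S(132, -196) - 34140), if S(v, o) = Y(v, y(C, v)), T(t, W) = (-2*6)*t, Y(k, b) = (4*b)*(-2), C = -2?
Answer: 1863/34180 ≈ 0.054506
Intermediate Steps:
Y(k, b) = -8*b
T(t, W) = -12*t
S(v, o) = -40 (S(v, o) = -8*5 = -40)
(T(48, 51) - 1287)/(S(132, -196) - 34140) = (-12*48 - 1287)/(-40 - 34140) = (-576 - 1287)/(-34180) = -1863*(-1/34180) = 1863/34180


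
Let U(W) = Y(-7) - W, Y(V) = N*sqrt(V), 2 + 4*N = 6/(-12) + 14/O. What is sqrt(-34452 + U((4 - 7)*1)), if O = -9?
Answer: sqrt(-4960656 - 146*I*sqrt(7))/12 ≈ 0.0072264 - 185.6*I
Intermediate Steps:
N = -73/72 (N = -1/2 + (6/(-12) + 14/(-9))/4 = -1/2 + (6*(-1/12) + 14*(-1/9))/4 = -1/2 + (-1/2 - 14/9)/4 = -1/2 + (1/4)*(-37/18) = -1/2 - 37/72 = -73/72 ≈ -1.0139)
Y(V) = -73*sqrt(V)/72
U(W) = -W - 73*I*sqrt(7)/72 (U(W) = -73*I*sqrt(7)/72 - W = -W - 73*I*sqrt(7)/72)
sqrt(-34452 + U((4 - 7)*1)) = sqrt(-34452 + (-(4 - 7) - 73*I*sqrt(7)/72)) = sqrt(-34452 + (-(-3) - 73*I*sqrt(7)/72)) = sqrt(-34452 + (-1*(-3) - 73*I*sqrt(7)/72)) = sqrt(-34452 + (3 - 73*I*sqrt(7)/72)) = sqrt(-34449 - 73*I*sqrt(7)/72)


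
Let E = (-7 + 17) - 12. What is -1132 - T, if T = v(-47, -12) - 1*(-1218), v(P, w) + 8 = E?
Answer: -2340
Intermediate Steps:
E = -2 (E = 10 - 12 = -2)
v(P, w) = -10 (v(P, w) = -8 - 2 = -10)
T = 1208 (T = -10 - 1*(-1218) = -10 + 1218 = 1208)
-1132 - T = -1132 - 1*1208 = -1132 - 1208 = -2340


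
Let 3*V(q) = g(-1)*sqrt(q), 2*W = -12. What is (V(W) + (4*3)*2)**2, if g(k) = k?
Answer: (72 - I*sqrt(6))**2/9 ≈ 575.33 - 39.192*I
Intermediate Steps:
W = -6 (W = (1/2)*(-12) = -6)
V(q) = -sqrt(q)/3 (V(q) = (-sqrt(q))/3 = -sqrt(q)/3)
(V(W) + (4*3)*2)**2 = (-I*sqrt(6)/3 + (4*3)*2)**2 = (-I*sqrt(6)/3 + 12*2)**2 = (-I*sqrt(6)/3 + 24)**2 = (24 - I*sqrt(6)/3)**2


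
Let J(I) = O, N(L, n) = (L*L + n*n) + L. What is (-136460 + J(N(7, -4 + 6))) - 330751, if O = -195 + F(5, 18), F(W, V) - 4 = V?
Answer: -467384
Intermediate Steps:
F(W, V) = 4 + V
O = -173 (O = -195 + (4 + 18) = -195 + 22 = -173)
N(L, n) = L + L² + n² (N(L, n) = (L² + n²) + L = L + L² + n²)
J(I) = -173
(-136460 + J(N(7, -4 + 6))) - 330751 = (-136460 - 173) - 330751 = -136633 - 330751 = -467384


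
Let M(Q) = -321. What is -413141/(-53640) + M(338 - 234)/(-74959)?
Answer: 30985854659/4020800760 ≈ 7.7064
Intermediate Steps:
-413141/(-53640) + M(338 - 234)/(-74959) = -413141/(-53640) - 321/(-74959) = -413141*(-1/53640) - 321*(-1/74959) = 413141/53640 + 321/74959 = 30985854659/4020800760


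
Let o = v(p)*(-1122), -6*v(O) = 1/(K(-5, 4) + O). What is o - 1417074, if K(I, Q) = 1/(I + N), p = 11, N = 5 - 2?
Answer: -29758180/21 ≈ -1.4171e+6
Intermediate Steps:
N = 3
K(I, Q) = 1/(3 + I) (K(I, Q) = 1/(I + 3) = 1/(3 + I))
v(O) = -1/(6*(-½ + O)) (v(O) = -1/(6*(1/(3 - 5) + O)) = -1/(6*(1/(-2) + O)) = -1/(6*(-½ + O)))
o = 374/21 (o = -1/(-3 + 6*11)*(-1122) = -1/(-3 + 66)*(-1122) = -1/63*(-1122) = 374/21 ≈ 17.810)
o - 1417074 = 374/21 - 1417074 = -29758180/21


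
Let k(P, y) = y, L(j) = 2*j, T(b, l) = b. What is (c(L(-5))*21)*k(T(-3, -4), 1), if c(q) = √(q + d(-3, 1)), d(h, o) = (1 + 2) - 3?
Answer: 21*I*√10 ≈ 66.408*I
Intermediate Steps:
d(h, o) = 0 (d(h, o) = 3 - 3 = 0)
c(q) = √q (c(q) = √(q + 0) = √q)
(c(L(-5))*21)*k(T(-3, -4), 1) = (√(2*(-5))*21)*1 = (√(-10)*21)*1 = ((I*√10)*21)*1 = (21*I*√10)*1 = 21*I*√10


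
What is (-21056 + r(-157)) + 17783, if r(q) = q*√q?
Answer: -3273 - 157*I*√157 ≈ -3273.0 - 1967.2*I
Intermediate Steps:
r(q) = q^(3/2)
(-21056 + r(-157)) + 17783 = (-21056 + (-157)^(3/2)) + 17783 = (-21056 - 157*I*√157) + 17783 = -3273 - 157*I*√157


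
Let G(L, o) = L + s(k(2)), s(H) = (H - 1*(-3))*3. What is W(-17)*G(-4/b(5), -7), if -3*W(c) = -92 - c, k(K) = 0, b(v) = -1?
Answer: 325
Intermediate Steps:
W(c) = 92/3 + c/3 (W(c) = -(-92 - c)/3 = 92/3 + c/3)
s(H) = 9 + 3*H (s(H) = (H + 3)*3 = (3 + H)*3 = 9 + 3*H)
G(L, o) = 9 + L (G(L, o) = L + (9 + 3*0) = L + (9 + 0) = L + 9 = 9 + L)
W(-17)*G(-4/b(5), -7) = (92/3 + (1/3)*(-17))*(9 - 4/(-1)) = (92/3 - 17/3)*(9 - 4*(-1)) = 25*(9 + 4) = 25*13 = 325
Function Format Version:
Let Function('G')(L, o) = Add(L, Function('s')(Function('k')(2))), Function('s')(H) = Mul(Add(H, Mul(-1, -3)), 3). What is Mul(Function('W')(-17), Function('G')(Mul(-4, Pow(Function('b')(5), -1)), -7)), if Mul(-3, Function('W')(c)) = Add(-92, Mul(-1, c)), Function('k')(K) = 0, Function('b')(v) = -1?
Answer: 325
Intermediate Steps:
Function('W')(c) = Add(Rational(92, 3), Mul(Rational(1, 3), c)) (Function('W')(c) = Mul(Rational(-1, 3), Add(-92, Mul(-1, c))) = Add(Rational(92, 3), Mul(Rational(1, 3), c)))
Function('s')(H) = Add(9, Mul(3, H)) (Function('s')(H) = Mul(Add(H, 3), 3) = Mul(Add(3, H), 3) = Add(9, Mul(3, H)))
Function('G')(L, o) = Add(9, L) (Function('G')(L, o) = Add(L, Add(9, Mul(3, 0))) = Add(L, Add(9, 0)) = Add(L, 9) = Add(9, L))
Mul(Function('W')(-17), Function('G')(Mul(-4, Pow(Function('b')(5), -1)), -7)) = Mul(Add(Rational(92, 3), Mul(Rational(1, 3), -17)), Add(9, Mul(-4, Pow(-1, -1)))) = Mul(Add(Rational(92, 3), Rational(-17, 3)), Add(9, Mul(-4, -1))) = Mul(25, Add(9, 4)) = Mul(25, 13) = 325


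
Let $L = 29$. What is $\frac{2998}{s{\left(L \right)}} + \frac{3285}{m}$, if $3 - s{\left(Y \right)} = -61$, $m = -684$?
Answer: $\frac{25561}{608} \approx 42.041$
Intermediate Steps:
$s{\left(Y \right)} = 64$ ($s{\left(Y \right)} = 3 - -61 = 3 + 61 = 64$)
$\frac{2998}{s{\left(L \right)}} + \frac{3285}{m} = \frac{2998}{64} + \frac{3285}{-684} = 2998 \cdot \frac{1}{64} + 3285 \left(- \frac{1}{684}\right) = \frac{1499}{32} - \frac{365}{76} = \frac{25561}{608}$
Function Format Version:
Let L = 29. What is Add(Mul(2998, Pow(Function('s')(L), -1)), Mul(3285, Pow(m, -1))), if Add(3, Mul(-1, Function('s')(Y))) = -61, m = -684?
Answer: Rational(25561, 608) ≈ 42.041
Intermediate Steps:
Function('s')(Y) = 64 (Function('s')(Y) = Add(3, Mul(-1, -61)) = Add(3, 61) = 64)
Add(Mul(2998, Pow(Function('s')(L), -1)), Mul(3285, Pow(m, -1))) = Add(Mul(2998, Pow(64, -1)), Mul(3285, Pow(-684, -1))) = Add(Mul(2998, Rational(1, 64)), Mul(3285, Rational(-1, 684))) = Add(Rational(1499, 32), Rational(-365, 76)) = Rational(25561, 608)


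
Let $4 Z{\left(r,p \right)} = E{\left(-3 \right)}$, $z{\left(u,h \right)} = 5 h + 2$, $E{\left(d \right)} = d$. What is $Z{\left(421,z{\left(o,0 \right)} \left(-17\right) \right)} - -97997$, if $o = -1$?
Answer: $\frac{391985}{4} \approx 97996.0$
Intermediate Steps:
$z{\left(u,h \right)} = 2 + 5 h$
$Z{\left(r,p \right)} = - \frac{3}{4}$ ($Z{\left(r,p \right)} = \frac{1}{4} \left(-3\right) = - \frac{3}{4}$)
$Z{\left(421,z{\left(o,0 \right)} \left(-17\right) \right)} - -97997 = - \frac{3}{4} - -97997 = - \frac{3}{4} + 97997 = \frac{391985}{4}$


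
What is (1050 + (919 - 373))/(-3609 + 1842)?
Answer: -28/31 ≈ -0.90323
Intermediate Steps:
(1050 + (919 - 373))/(-3609 + 1842) = (1050 + 546)/(-1767) = 1596*(-1/1767) = -28/31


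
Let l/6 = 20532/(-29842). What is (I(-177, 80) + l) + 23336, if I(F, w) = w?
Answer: 349328540/14921 ≈ 23412.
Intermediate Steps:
l = -61596/14921 (l = 6*(20532/(-29842)) = 6*(20532*(-1/29842)) = 6*(-10266/14921) = -61596/14921 ≈ -4.1281)
(I(-177, 80) + l) + 23336 = (80 - 61596/14921) + 23336 = 1132084/14921 + 23336 = 349328540/14921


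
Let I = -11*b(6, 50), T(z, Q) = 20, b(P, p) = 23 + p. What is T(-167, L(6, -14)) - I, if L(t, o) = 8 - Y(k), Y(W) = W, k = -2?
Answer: 823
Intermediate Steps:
L(t, o) = 10 (L(t, o) = 8 - 1*(-2) = 8 + 2 = 10)
I = -803 (I = -11*(23 + 50) = -11*73 = -803)
T(-167, L(6, -14)) - I = 20 - 1*(-803) = 20 + 803 = 823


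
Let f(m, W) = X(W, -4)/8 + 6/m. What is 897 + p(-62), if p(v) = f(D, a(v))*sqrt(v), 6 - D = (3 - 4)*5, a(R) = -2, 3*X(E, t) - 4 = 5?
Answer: 897 + 81*I*sqrt(62)/88 ≈ 897.0 + 7.2477*I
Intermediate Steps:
X(E, t) = 3 (X(E, t) = 4/3 + (1/3)*5 = 4/3 + 5/3 = 3)
D = 11 (D = 6 - (3 - 4)*5 = 6 - (-1)*5 = 6 - 1*(-5) = 6 + 5 = 11)
f(m, W) = 3/8 + 6/m
p(v) = 81*sqrt(v)/88 (p(v) = (3/8 + 6/11)*sqrt(v) = 81*sqrt(v)/88)
897 + p(-62) = 897 + 81*sqrt(-62)/88 = 897 + 81*(I*sqrt(62))/88 = 897 + 81*I*sqrt(62)/88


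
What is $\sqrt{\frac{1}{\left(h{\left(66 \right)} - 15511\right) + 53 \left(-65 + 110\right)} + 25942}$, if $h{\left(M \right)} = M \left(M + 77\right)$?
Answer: $\frac{33 \sqrt{81002310}}{1844} \approx 161.07$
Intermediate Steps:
$h{\left(M \right)} = M \left(77 + M\right)$
$\sqrt{\frac{1}{\left(h{\left(66 \right)} - 15511\right) + 53 \left(-65 + 110\right)} + 25942} = \sqrt{\frac{1}{\left(66 \left(77 + 66\right) - 15511\right) + 53 \left(-65 + 110\right)} + 25942} = \sqrt{\frac{1}{\left(66 \cdot 143 - 15511\right) + 53 \cdot 45} + 25942} = \sqrt{\frac{1}{\left(9438 - 15511\right) + 2385} + 25942} = \sqrt{\frac{1}{-6073 + 2385} + 25942} = \sqrt{\frac{1}{-3688} + 25942} = \sqrt{- \frac{1}{3688} + 25942} = \sqrt{\frac{95674095}{3688}} = \frac{33 \sqrt{81002310}}{1844}$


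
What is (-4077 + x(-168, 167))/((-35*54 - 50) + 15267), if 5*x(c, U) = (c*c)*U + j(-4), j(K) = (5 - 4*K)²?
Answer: 4693464/66635 ≈ 70.435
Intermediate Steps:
x(c, U) = 441/5 + U*c²/5 (x(c, U) = ((c*c)*U + (-5 + 4*(-4))²)/5 = (c²*U + (-5 - 16)²)/5 = (U*c² + (-21)²)/5 = (U*c² + 441)/5 = (441 + U*c²)/5 = 441/5 + U*c²/5)
(-4077 + x(-168, 167))/((-35*54 - 50) + 15267) = (-4077 + (441/5 + (⅕)*167*(-168)²))/((-35*54 - 50) + 15267) = (-4077 + (441/5 + (⅕)*167*28224))/((-1890 - 50) + 15267) = (-4077 + (441/5 + 4713408/5))/(-1940 + 15267) = (-4077 + 4713849/5)/13327 = (4693464/5)*(1/13327) = 4693464/66635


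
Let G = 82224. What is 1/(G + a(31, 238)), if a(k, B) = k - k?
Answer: 1/82224 ≈ 1.2162e-5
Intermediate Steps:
a(k, B) = 0
1/(G + a(31, 238)) = 1/(82224 + 0) = 1/82224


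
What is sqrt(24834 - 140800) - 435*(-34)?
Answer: 14790 + I*sqrt(115966) ≈ 14790.0 + 340.54*I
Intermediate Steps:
sqrt(24834 - 140800) - 435*(-34) = sqrt(-115966) - 1*(-14790) = I*sqrt(115966) + 14790 = 14790 + I*sqrt(115966)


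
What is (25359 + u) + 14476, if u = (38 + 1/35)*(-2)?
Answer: 1391563/35 ≈ 39759.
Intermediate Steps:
u = -2662/35 (u = (38 + 1/35)*(-2) = (1331/35)*(-2) = -2662/35 ≈ -76.057)
(25359 + u) + 14476 = (25359 - 2662/35) + 14476 = 884903/35 + 14476 = 1391563/35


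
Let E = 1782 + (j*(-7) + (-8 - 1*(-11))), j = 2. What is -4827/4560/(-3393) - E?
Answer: -9133682951/5157360 ≈ -1771.0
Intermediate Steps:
E = 1771 (E = 1782 + (2*(-7) + (-8 - 1*(-11))) = 1782 + (-14 + (-8 + 11)) = 1782 + (-14 + 3) = 1782 - 11 = 1771)
-4827/4560/(-3393) - E = -4827/4560/(-3393) - 1*1771 = -4827*1/4560*(-1/3393) - 1771 = -1609/1520*(-1/3393) - 1771 = 1609/5157360 - 1771 = -9133682951/5157360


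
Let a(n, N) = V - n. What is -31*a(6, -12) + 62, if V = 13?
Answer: -155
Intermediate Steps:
a(n, N) = 13 - n
-31*a(6, -12) + 62 = -31*(13 - 1*6) + 62 = -31*(13 - 6) + 62 = -31*7 + 62 = -217 + 62 = -155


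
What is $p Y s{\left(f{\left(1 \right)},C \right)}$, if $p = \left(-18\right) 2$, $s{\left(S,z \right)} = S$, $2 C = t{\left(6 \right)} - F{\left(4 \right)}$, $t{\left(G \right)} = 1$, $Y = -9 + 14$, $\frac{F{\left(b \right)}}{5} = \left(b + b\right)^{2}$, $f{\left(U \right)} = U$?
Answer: $-180$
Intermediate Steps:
$F{\left(b \right)} = 20 b^{2}$ ($F{\left(b \right)} = 5 \left(b + b\right)^{2} = 5 \left(2 b\right)^{2} = 5 \cdot 4 b^{2} = 20 b^{2}$)
$Y = 5$
$C = - \frac{319}{2}$ ($C = \frac{1 - 20 \cdot 4^{2}}{2} = \frac{1 - 20 \cdot 16}{2} = \frac{1 - 320}{2} = \frac{1}{2} \left(-319\right) = - \frac{319}{2} \approx -159.5$)
$p = -36$
$p Y s{\left(f{\left(1 \right)},C \right)} = \left(-36\right) 5 \cdot 1 = \left(-180\right) 1 = -180$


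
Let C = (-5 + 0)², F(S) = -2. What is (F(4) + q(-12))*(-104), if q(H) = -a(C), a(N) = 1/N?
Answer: 5304/25 ≈ 212.16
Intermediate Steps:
C = 25 (C = (-5)² = 25)
a(N) = 1/N
q(H) = -1/25
(F(4) + q(-12))*(-104) = (-2 - 1/25)*(-104) = -51/25*(-104) = 5304/25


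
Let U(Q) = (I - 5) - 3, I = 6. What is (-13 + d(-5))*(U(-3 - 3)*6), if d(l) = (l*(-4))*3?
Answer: -564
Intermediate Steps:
U(Q) = -2 (U(Q) = (6 - 5) - 3 = 1 - 3 = -2)
d(l) = -12*l (d(l) = -4*l*3 = -12*l)
(-13 + d(-5))*(U(-3 - 3)*6) = (-13 - 12*(-5))*(-2*6) = (-13 + 60)*(-12) = 47*(-12) = -564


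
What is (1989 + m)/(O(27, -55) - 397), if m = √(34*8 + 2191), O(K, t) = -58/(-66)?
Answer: -65637/13072 - 33*√2463/13072 ≈ -5.1465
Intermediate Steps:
O(K, t) = 29/33 (O(K, t) = -58*(-1/66) = 29/33)
m = √2463 (m = √(272 + 2191) = √2463 ≈ 49.629)
(1989 + m)/(O(27, -55) - 397) = (1989 + √2463)/(29/33 - 397) = (1989 + √2463)/(-13072/33) = (1989 + √2463)*(-33/13072) = -65637/13072 - 33*√2463/13072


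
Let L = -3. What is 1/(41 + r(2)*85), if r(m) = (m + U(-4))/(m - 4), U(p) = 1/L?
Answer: -6/179 ≈ -0.033520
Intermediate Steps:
U(p) = -⅓ (U(p) = 1/(-3) = -⅓)
r(m) = (-⅓ + m)/(-4 + m) (r(m) = (m - ⅓)/(m - 4) = (-⅓ + m)/(-4 + m))
1/(41 + r(2)*85) = 1/(41 + ((-⅓ + 2)/(-4 + 2))*85) = 1/(41 + ((5/3)/(-2))*85) = 1/(41 - ½*5/3*85) = 1/(41 - ⅚*85) = 1/(41 - 425/6) = 1/(-179/6) = -6/179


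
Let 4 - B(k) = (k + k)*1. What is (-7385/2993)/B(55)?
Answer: 7385/317258 ≈ 0.023278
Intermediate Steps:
B(k) = 4 - 2*k (B(k) = 4 - (k + k) = 4 - 2*k)
(-7385/2993)/B(55) = (-7385/2993)/(4 - 2*55) = (-7385*1/2993)/(4 - 110) = -7385/2993/(-106) = -7385/2993*(-1/106) = 7385/317258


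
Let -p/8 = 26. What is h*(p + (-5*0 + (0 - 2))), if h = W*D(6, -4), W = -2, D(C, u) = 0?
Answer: 0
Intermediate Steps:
h = 0 (h = -2*0 = 0)
p = -208 (p = -8*26 = -208)
h*(p + (-5*0 + (0 - 2))) = 0*(-208 + (-5*0 + (0 - 2))) = 0*(-208 + (0 - 2)) = 0*(-208 - 2) = 0*(-210) = 0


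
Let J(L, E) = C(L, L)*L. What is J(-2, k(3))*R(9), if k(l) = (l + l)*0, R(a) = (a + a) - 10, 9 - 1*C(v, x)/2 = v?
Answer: -352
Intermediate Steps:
C(v, x) = 18 - 2*v
R(a) = -10 + 2*a (R(a) = 2*a - 10 = -10 + 2*a)
k(l) = 0 (k(l) = (2*l)*0 = 0)
J(L, E) = L*(18 - 2*L) (J(L, E) = (18 - 2*L)*L = L*(18 - 2*L))
J(-2, k(3))*R(9) = (2*(-2)*(9 - 1*(-2)))*(-10 + 2*9) = (2*(-2)*(9 + 2))*(-10 + 18) = (2*(-2)*11)*8 = -44*8 = -352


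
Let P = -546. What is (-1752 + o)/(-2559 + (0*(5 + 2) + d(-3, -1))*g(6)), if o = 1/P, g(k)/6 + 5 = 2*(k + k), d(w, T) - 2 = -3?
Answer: 86963/132678 ≈ 0.65544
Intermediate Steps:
d(w, T) = -1 (d(w, T) = 2 - 3 = -1)
g(k) = -30 + 24*k (g(k) = -30 + 6*(2*(k + k)) = -30 + 6*(2*(2*k)) = -30 + 6*(4*k) = -30 + 24*k)
o = -1/546 (o = 1/(-546) = -1/546 ≈ -0.0018315)
(-1752 + o)/(-2559 + (0*(5 + 2) + d(-3, -1))*g(6)) = (-1752 - 1/546)/(-2559 + (0*(5 + 2) - 1)*(-30 + 24*6)) = -956593/(546*(-2559 + (0*7 - 1)*(-30 + 144))) = -956593/(546*(-2559 + (0 - 1)*114)) = -956593/(546*(-2559 - 1*114)) = -956593/(546*(-2559 - 114)) = -956593/546/(-2673) = -956593/546*(-1/2673) = 86963/132678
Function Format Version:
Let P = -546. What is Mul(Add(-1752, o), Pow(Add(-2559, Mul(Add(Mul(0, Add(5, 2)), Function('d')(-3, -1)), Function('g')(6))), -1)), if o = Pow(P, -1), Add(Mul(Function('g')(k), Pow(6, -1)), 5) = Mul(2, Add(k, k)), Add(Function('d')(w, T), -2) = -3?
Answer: Rational(86963, 132678) ≈ 0.65544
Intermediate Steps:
Function('d')(w, T) = -1 (Function('d')(w, T) = Add(2, -3) = -1)
Function('g')(k) = Add(-30, Mul(24, k)) (Function('g')(k) = Add(-30, Mul(6, Mul(2, Add(k, k)))) = Add(-30, Mul(6, Mul(2, Mul(2, k)))) = Add(-30, Mul(6, Mul(4, k))) = Add(-30, Mul(24, k)))
o = Rational(-1, 546) (o = Pow(-546, -1) = Rational(-1, 546) ≈ -0.0018315)
Mul(Add(-1752, o), Pow(Add(-2559, Mul(Add(Mul(0, Add(5, 2)), Function('d')(-3, -1)), Function('g')(6))), -1)) = Mul(Add(-1752, Rational(-1, 546)), Pow(Add(-2559, Mul(Add(Mul(0, Add(5, 2)), -1), Add(-30, Mul(24, 6)))), -1)) = Mul(Rational(-956593, 546), Pow(Add(-2559, Mul(Add(Mul(0, 7), -1), Add(-30, 144))), -1)) = Mul(Rational(-956593, 546), Pow(Add(-2559, Mul(Add(0, -1), 114)), -1)) = Mul(Rational(-956593, 546), Pow(Add(-2559, Mul(-1, 114)), -1)) = Mul(Rational(-956593, 546), Pow(Add(-2559, -114), -1)) = Mul(Rational(-956593, 546), Pow(-2673, -1)) = Mul(Rational(-956593, 546), Rational(-1, 2673)) = Rational(86963, 132678)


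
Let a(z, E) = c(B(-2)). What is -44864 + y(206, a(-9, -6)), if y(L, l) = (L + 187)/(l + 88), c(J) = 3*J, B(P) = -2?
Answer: -3678455/82 ≈ -44859.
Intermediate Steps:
a(z, E) = -6 (a(z, E) = 3*(-2) = -6)
y(L, l) = (187 + L)/(88 + l)
-44864 + y(206, a(-9, -6)) = -44864 + (187 + 206)/(88 - 6) = -44864 + 393/82 = -3678455/82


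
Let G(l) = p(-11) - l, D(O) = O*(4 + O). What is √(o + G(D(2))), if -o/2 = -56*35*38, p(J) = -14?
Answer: √148934 ≈ 385.92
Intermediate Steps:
G(l) = -14 - l
o = 148960 (o = -2*(-56*35)*38 = -(-3920)*38 = -2*(-74480) = 148960)
√(o + G(D(2))) = √(148960 + (-14 - 2*(4 + 2))) = √(148960 + (-14 - 2*6)) = √(148960 + (-14 - 1*12)) = √(148960 + (-14 - 12)) = √(148960 - 26) = √148934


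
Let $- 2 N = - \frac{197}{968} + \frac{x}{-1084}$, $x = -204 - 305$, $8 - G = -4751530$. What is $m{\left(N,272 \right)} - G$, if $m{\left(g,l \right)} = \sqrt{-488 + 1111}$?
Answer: $-4751538 + \sqrt{623} \approx -4.7515 \cdot 10^{6}$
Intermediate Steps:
$G = 4751538$ ($G = 8 - -4751530 = 8 + 4751530 = 4751538$)
$x = -509$
$N = - \frac{69791}{524656}$ ($N = - \frac{- \frac{197}{968} - \frac{509}{-1084}}{2} = - \frac{\left(-197\right) \frac{1}{968} - - \frac{509}{1084}}{2} = - \frac{- \frac{197}{968} + \frac{509}{1084}}{2} = \left(- \frac{1}{2}\right) \frac{69791}{262328} = - \frac{69791}{524656} \approx -0.13302$)
$m{\left(g,l \right)} = \sqrt{623}$
$m{\left(N,272 \right)} - G = \sqrt{623} - 4751538 = -4751538 + \sqrt{623}$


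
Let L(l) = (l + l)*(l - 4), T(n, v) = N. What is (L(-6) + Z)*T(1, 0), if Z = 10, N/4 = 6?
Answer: 3120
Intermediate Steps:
N = 24 (N = 4*6 = 24)
T(n, v) = 24
L(l) = 2*l*(-4 + l) (L(l) = (2*l)*(-4 + l) = 2*l*(-4 + l))
(L(-6) + Z)*T(1, 0) = (2*(-6)*(-4 - 6) + 10)*24 = (2*(-6)*(-10) + 10)*24 = (120 + 10)*24 = 130*24 = 3120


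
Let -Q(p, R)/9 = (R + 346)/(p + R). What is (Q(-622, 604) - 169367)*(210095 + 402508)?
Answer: -103463745876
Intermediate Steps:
Q(p, R) = -9*(346 + R)/(R + p) (Q(p, R) = -9*(R + 346)/(p + R) = -9*(346 + R)/(R + p))
(Q(-622, 604) - 169367)*(210095 + 402508) = (9*(-346 - 1*604)/(604 - 622) - 169367)*(210095 + 402508) = (9*(-346 - 604)/(-18) - 169367)*612603 = (9*(-1/18)*(-950) - 169367)*612603 = (475 - 169367)*612603 = -168892*612603 = -103463745876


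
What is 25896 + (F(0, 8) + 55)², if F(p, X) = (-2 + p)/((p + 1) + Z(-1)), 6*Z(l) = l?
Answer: 716569/25 ≈ 28663.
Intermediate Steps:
Z(l) = l/6
F(p, X) = (-2 + p)/(⅚ + p) (F(p, X) = (-2 + p)/((p + 1) + (⅙)*(-1)) = (-2 + p)/((1 + p) - ⅙) = (-2 + p)/(⅚ + p))
25896 + (F(0, 8) + 55)² = 25896 + (6*(-2 + 0)/(5 + 6*0) + 55)² = 25896 + (6*(-2)/(5 + 0) + 55)² = 25896 + (6*(-2)/5 + 55)² = 25896 + (6*(⅕)*(-2) + 55)² = 25896 + (-12/5 + 55)² = 25896 + (263/5)² = 25896 + 69169/25 = 716569/25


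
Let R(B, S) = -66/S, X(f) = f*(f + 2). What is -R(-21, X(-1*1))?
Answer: -66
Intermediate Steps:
X(f) = f*(2 + f)
-R(-21, X(-1*1)) = -(-66)/((-1*1)*(2 - 1*1)) = -(-66)/((-(2 - 1))) = -(-66)/((-1*1)) = -(-66)/(-1) = -(-66)*(-1) = -1*66 = -66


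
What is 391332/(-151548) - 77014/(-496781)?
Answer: -15227915385/6273847249 ≈ -2.4272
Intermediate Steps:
391332/(-151548) - 77014/(-496781) = 391332*(-1/151548) - 77014*(-1/496781) = -32611/12629 + 77014/496781 = -15227915385/6273847249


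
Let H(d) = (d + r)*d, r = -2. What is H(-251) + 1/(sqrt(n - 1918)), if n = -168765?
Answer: 63503 - I*sqrt(170683)/170683 ≈ 63503.0 - 0.0024205*I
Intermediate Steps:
H(d) = d*(-2 + d) (H(d) = (d - 2)*d = (-2 + d)*d = d*(-2 + d))
H(-251) + 1/(sqrt(n - 1918)) = -251*(-2 - 251) + 1/(sqrt(-168765 - 1918)) = -251*(-253) + 1/(sqrt(-170683)) = 63503 + 1/(I*sqrt(170683)) = 63503 - I*sqrt(170683)/170683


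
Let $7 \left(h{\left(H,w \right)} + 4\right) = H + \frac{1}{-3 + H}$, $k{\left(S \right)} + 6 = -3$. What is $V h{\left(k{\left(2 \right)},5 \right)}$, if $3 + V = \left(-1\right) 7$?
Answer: $\frac{2225}{42} \approx 52.976$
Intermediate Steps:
$k{\left(S \right)} = -9$ ($k{\left(S \right)} = -6 - 3 = -9$)
$h{\left(H,w \right)} = -4 + \frac{H}{7} + \frac{1}{7 \left(-3 + H\right)}$ ($h{\left(H,w \right)} = -4 + \frac{H + \frac{1}{-3 + H}}{7} = -4 + \left(\frac{H}{7} + \frac{1}{7 \left(-3 + H\right)}\right) = -4 + \frac{H}{7} + \frac{1}{7 \left(-3 + H\right)}$)
$V = -10$ ($V = -3 - 7 = -10$)
$V h{\left(k{\left(2 \right)},5 \right)} = - 10 \frac{85 + \left(-9\right)^{2} - -279}{7 \left(-3 - 9\right)} = - 10 \frac{85 + 81 + 279}{7 \left(-12\right)} = - 10 \cdot \frac{1}{7} \left(- \frac{1}{12}\right) 445 = \left(-10\right) \left(- \frac{445}{84}\right) = \frac{2225}{42}$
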